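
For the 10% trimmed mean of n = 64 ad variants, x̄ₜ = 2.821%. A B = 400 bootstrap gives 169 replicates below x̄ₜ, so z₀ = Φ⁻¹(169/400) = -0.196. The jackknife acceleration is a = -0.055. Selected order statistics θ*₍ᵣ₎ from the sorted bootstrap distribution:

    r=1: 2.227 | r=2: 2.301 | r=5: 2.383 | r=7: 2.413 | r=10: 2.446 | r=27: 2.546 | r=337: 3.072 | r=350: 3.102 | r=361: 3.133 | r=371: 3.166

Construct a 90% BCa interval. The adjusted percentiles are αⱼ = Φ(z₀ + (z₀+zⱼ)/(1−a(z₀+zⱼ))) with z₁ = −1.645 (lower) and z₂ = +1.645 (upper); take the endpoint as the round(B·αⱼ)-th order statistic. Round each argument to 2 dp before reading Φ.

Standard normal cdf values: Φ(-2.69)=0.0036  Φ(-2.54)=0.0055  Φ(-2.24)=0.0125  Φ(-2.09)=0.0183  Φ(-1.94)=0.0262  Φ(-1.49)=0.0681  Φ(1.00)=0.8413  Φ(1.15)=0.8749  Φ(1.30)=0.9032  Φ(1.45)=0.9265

Lower: z₀ + z₁ = -0.196 + (-1.645) = -1.841; 1 − a(z₀+z₁) = 1 − (-0.055)(-1.841) = 0.8987; argument = -0.196 + (-1.841)/0.8987 = -2.2444 → -2.24.
α₁ = Φ(-2.24) = 0.0125; rank = round(400 × 0.0125) = 5; θ*₍5₎ = 2.383.
Upper: z₀ + z₂ = 1.449; 1 − a(z₀+z₂) = 1.0797; argument = 1.1460 → 1.15; α₂ = 0.8749; rank = 350; θ*₍350₎ = 3.102.

(2.383, 3.102)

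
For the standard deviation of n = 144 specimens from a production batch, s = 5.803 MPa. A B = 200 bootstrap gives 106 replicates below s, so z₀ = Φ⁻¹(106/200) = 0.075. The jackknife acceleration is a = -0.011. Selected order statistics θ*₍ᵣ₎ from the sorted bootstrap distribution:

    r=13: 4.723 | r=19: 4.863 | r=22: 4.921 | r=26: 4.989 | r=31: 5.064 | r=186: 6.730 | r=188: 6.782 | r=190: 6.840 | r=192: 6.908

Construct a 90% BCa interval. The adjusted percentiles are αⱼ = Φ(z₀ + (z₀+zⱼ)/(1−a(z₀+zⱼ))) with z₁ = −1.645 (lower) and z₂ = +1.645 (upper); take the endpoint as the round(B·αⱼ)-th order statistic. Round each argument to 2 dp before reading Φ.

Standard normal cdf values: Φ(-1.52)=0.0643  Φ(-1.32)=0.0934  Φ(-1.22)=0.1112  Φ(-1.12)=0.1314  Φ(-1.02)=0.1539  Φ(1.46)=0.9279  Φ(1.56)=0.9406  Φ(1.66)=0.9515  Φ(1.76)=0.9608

Lower: z₀ + z₁ = 0.075 + (-1.645) = -1.570; 1 − a(z₀+z₁) = 1 − (-0.011)(-1.570) = 0.9827; argument = 0.075 + (-1.570)/0.9827 = -1.5226 → -1.52.
α₁ = Φ(-1.52) = 0.0643; rank = round(200 × 0.0643) = 13; θ*₍13₎ = 4.723.
Upper: z₀ + z₂ = 1.720; 1 − a(z₀+z₂) = 1.0189; argument = 1.7631 → 1.76; α₂ = 0.9608; rank = 192; θ*₍192₎ = 6.908.

(4.723, 6.908)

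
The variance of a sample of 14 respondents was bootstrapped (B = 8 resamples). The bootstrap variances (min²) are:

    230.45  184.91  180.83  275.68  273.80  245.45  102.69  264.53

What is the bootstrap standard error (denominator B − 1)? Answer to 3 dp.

Bootstrap SE is the standard deviation of the 8 replicate variances.
Mean of replicates: (230.45 + 184.91 + 180.83 + 275.68 + 273.80 + 245.45 + 102.69 + 264.53) / 8 = 1758.3400 / 8 = 219.7925
Sum of squared deviations: (+10.6575)² + (−34.8825)² + (−38.9625)² + (+55.8875)² + (+54.0075)² + (+25.6575)² + (−117.1025)² + (+44.7375)² = 25261.4169
Variance = 25261.4169 / 7 = 3608.7739
SE* = √3608.7739

SE* = 60.073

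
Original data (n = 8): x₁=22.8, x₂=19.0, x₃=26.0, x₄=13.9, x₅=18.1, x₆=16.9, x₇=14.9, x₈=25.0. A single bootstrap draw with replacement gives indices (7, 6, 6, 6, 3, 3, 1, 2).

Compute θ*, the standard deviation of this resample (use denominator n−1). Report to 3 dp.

Resample values: 14.9, 16.9, 16.9, 16.9, 26.0, 26.0, 22.8, 19.0.
Mean = 19.9250; sum of squared deviations = 135.6350
s² = 135.6350 / 7 = 19.3764
s = √19.3764 = 4.402

θ* = 4.402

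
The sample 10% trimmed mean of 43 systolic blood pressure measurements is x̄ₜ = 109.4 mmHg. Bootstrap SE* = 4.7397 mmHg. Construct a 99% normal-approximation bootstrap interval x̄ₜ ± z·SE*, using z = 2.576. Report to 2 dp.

(97.19, 121.61)

Margin = 2.576 × 4.7397 = 12.209
Interval: 109.4 ± 12.209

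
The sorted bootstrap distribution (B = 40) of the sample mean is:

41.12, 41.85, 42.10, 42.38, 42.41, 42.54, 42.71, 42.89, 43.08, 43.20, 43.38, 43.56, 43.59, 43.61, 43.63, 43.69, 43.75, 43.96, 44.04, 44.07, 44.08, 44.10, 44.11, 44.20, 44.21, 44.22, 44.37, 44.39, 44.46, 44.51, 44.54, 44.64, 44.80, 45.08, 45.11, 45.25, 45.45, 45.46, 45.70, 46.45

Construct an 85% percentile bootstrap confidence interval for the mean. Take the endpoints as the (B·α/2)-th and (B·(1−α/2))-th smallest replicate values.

(42.10, 45.45)

α = 0.15; lower rank = 40 × 0.075 = 3; upper rank = 40 × 0.925 = 37.
The 3rd smallest replicate is 42.10; the 37th is 45.45.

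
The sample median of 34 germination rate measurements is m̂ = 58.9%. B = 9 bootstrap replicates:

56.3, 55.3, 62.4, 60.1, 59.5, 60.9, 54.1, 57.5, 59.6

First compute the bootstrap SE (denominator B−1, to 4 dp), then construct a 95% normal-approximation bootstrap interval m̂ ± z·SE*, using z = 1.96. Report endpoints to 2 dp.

Mean of replicates = 58.4111; sum of squared deviations = 61.1089; SE* = √(61.1089/8) = 2.7638
Margin = 1.96 × 2.7638 = 5.417
Interval: 58.9 ± 5.417

(53.48, 64.32)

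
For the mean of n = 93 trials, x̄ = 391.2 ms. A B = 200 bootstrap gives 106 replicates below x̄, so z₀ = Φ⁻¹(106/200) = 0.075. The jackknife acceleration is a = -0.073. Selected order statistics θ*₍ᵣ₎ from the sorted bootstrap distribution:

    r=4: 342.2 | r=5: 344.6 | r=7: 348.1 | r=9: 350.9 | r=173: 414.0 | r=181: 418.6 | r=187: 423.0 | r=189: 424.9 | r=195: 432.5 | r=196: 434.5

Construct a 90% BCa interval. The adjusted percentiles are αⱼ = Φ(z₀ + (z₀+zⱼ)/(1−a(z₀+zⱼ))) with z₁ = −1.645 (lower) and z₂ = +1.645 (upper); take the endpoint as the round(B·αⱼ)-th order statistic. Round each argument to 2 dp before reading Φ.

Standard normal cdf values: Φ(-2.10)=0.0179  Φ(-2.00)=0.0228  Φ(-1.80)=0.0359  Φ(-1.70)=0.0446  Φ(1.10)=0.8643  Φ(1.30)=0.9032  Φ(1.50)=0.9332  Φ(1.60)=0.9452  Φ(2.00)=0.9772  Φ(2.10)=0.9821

Lower: z₀ + z₁ = 0.075 + (-1.645) = -1.570; 1 − a(z₀+z₁) = 1 − (-0.073)(-1.570) = 0.8854; argument = 0.075 + (-1.570)/0.8854 = -1.6982 → -1.70.
α₁ = Φ(-1.70) = 0.0446; rank = round(200 × 0.0446) = 9; θ*₍9₎ = 350.9.
Upper: z₀ + z₂ = 1.720; 1 − a(z₀+z₂) = 1.1256; argument = 1.6031 → 1.60; α₂ = 0.9452; rank = 189; θ*₍189₎ = 424.9.

(350.9, 424.9)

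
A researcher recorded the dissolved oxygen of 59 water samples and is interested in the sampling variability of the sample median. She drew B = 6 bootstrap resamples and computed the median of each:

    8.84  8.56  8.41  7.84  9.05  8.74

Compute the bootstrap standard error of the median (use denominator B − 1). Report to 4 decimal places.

Bootstrap SE is the standard deviation of the 6 replicate medians.
Mean of replicates: (8.84 + 8.56 + 8.41 + 7.84 + 9.05 + 8.74) / 6 = 51.44000 / 6 = 8.57333
Sum of squared deviations: (+0.26667)² + (−0.01333)² + (−0.16333)² + (−0.73333)² + (+0.47667)² + (+0.16667)² = 0.89073
Variance = 0.89073 / 5 = 0.17815
SE* = √0.17815

SE* = 0.4221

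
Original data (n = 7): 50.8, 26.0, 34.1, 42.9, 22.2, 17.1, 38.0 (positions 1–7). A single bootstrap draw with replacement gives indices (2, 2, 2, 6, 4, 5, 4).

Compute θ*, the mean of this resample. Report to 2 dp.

θ* = 29.01

Resample values: 26.0, 26.0, 26.0, 17.1, 42.9, 22.2, 42.9.
Mean = (26.0 + 26.0 + 26.0 + 17.1 + 42.9 + 22.2 + 42.9) / 7 = 203.10 / 7 = 29.01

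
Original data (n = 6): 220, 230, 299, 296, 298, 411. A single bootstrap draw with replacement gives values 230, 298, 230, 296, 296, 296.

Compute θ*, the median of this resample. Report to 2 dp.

Sorted: 230, 230, 296, 296, 296, 298
Median = average of the two middle values = 296.00

θ* = 296.00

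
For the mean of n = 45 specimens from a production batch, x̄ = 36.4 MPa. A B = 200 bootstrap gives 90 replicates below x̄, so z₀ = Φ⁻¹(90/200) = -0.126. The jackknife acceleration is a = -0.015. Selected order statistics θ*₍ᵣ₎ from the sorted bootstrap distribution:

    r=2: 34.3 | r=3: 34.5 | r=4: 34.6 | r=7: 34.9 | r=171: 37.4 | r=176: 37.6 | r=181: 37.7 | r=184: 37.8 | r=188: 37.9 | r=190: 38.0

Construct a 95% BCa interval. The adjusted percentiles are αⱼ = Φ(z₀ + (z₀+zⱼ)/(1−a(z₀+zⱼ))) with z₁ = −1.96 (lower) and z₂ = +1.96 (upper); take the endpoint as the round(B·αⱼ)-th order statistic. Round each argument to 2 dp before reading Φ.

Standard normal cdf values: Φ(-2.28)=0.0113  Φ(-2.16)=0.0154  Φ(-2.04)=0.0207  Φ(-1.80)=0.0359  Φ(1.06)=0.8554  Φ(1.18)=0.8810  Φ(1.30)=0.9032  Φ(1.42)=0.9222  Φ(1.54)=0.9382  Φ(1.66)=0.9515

Lower: z₀ + z₁ = -0.126 + (-1.960) = -2.086; 1 − a(z₀+z₁) = 1 − (-0.015)(-2.086) = 0.9687; argument = -0.126 + (-2.086)/0.9687 = -2.2794 → -2.28.
α₁ = Φ(-2.28) = 0.0113; rank = round(200 × 0.0113) = 2; θ*₍2₎ = 34.3.
Upper: z₀ + z₂ = 1.834; 1 − a(z₀+z₂) = 1.0275; argument = 1.6589 → 1.66; α₂ = 0.9515; rank = 190; θ*₍190₎ = 38.0.

(34.3, 38.0)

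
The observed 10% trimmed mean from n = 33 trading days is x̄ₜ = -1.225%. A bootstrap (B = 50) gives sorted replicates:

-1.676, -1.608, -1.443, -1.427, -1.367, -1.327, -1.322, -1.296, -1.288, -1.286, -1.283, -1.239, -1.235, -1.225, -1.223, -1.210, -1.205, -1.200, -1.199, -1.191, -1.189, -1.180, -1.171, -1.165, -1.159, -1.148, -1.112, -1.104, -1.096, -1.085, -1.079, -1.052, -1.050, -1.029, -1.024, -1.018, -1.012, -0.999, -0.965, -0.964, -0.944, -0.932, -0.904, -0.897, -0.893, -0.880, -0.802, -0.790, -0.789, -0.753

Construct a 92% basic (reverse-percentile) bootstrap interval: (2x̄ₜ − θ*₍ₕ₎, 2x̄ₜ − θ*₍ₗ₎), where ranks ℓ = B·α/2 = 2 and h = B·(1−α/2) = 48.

(-1.660, -0.842)

Percentile endpoints at ranks 2 and 48: θ*₍2₎ = -1.608, θ*₍48₎ = -0.790.
Basic interval reflects these around x̄ₜ:
  lower = 2 × -1.225 − -0.790 = -1.660
  upper = 2 × -1.225 − -1.608 = -0.842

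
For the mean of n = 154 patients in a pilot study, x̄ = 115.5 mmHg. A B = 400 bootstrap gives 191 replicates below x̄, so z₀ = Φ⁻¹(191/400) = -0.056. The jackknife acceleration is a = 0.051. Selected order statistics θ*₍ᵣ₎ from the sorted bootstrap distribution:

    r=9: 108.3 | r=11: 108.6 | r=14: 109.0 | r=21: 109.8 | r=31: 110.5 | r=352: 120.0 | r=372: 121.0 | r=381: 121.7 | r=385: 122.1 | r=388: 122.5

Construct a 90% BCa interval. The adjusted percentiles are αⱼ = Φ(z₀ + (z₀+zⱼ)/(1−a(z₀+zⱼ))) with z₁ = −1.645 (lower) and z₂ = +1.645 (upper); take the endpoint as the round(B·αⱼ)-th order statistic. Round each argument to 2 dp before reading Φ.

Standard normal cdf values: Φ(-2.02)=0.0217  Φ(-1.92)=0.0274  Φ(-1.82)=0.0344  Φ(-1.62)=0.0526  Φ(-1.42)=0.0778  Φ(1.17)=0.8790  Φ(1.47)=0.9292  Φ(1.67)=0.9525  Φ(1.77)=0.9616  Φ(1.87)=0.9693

Lower: z₀ + z₁ = -0.056 + (-1.645) = -1.701; 1 − a(z₀+z₁) = 1 − (0.051)(-1.701) = 1.0868; argument = -0.056 + (-1.701)/1.0868 = -1.6212 → -1.62.
α₁ = Φ(-1.62) = 0.0526; rank = round(400 × 0.0526) = 21; θ*₍21₎ = 109.8.
Upper: z₀ + z₂ = 1.589; 1 − a(z₀+z₂) = 0.9190; argument = 1.6731 → 1.67; α₂ = 0.9525; rank = 381; θ*₍381₎ = 121.7.

(109.8, 121.7)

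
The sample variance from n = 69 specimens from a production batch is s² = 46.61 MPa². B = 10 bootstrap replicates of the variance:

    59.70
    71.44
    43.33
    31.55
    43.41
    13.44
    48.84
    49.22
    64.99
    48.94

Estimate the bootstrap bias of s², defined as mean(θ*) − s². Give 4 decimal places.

mean(θ*) = (59.70 + 71.44 + 43.33 + 31.55 + 43.41 + 13.44 + 48.84 + 49.22 + 64.99 + 48.94) / 10 = 47.48600
bias = 47.48600 − 46.61

bias = +0.8760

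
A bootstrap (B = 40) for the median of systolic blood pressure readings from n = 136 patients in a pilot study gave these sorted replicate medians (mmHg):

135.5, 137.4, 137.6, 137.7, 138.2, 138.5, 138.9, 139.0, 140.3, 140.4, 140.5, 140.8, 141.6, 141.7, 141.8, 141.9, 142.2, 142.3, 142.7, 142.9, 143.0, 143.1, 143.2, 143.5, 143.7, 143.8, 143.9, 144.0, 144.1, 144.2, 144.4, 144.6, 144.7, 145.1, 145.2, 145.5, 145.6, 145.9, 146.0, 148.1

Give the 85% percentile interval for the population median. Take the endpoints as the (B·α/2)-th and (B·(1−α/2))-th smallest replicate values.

(137.6, 145.6)

α = 0.15; lower rank = 40 × 0.075 = 3; upper rank = 40 × 0.925 = 37.
The 3rd smallest replicate is 137.6; the 37th is 145.6.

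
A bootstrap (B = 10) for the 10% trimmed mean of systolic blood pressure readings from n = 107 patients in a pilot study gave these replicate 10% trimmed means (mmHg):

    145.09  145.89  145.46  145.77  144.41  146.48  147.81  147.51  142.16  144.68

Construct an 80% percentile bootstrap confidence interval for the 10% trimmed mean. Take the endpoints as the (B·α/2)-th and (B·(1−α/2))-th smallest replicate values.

Sorted replicates: 142.16, 144.41, 144.68, 145.09, 145.46, 145.77, 145.89, 146.48, 147.51, 147.81
α = 0.20; lower rank = 10 × 0.100 = 1; upper rank = 10 × 0.900 = 9.
The 1st smallest replicate is 142.16; the 9th is 147.51.

(142.16, 147.51)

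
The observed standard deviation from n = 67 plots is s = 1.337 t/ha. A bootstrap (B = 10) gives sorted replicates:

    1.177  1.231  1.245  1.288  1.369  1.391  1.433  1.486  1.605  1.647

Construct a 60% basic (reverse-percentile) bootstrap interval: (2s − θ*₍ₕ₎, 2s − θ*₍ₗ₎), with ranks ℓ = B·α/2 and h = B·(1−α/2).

(1.188, 1.443)

Percentile endpoints at ranks 2 and 8: θ*₍2₎ = 1.231, θ*₍8₎ = 1.486.
Basic interval reflects these around s:
  lower = 2 × 1.337 − 1.486 = 1.188
  upper = 2 × 1.337 − 1.231 = 1.443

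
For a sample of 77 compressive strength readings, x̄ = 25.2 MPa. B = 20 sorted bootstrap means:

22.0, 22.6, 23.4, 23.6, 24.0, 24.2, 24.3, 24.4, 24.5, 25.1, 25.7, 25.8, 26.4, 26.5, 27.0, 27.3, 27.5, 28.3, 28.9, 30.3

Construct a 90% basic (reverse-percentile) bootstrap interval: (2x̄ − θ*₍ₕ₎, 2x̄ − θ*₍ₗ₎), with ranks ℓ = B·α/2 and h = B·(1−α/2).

Percentile endpoints at ranks 1 and 19: θ*₍1₎ = 22.0, θ*₍19₎ = 28.9.
Basic interval reflects these around x̄:
  lower = 2 × 25.2 − 28.9 = 21.5
  upper = 2 × 25.2 − 22.0 = 28.4

(21.5, 28.4)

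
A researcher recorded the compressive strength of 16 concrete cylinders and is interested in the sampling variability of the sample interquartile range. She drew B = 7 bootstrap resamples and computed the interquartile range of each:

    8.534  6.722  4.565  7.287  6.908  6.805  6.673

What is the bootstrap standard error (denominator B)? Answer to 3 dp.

SE* = 1.087

Bootstrap SE is the standard deviation of the 7 replicate interquartile ranges.
Mean of replicates: (8.534 + 6.722 + 4.565 + 7.287 + 6.908 + 6.805 + 6.673) / 7 = 47.4940 / 7 = 6.7849
Sum of squared deviations: (+1.7491)² + (−0.0629)² + (−2.2199)² + (+0.5021)² + (+0.1231)² + (+0.0201)² + (−0.1119)² = 8.2714
Variance = 8.2714 / 7 = 1.1816
SE* = √1.1816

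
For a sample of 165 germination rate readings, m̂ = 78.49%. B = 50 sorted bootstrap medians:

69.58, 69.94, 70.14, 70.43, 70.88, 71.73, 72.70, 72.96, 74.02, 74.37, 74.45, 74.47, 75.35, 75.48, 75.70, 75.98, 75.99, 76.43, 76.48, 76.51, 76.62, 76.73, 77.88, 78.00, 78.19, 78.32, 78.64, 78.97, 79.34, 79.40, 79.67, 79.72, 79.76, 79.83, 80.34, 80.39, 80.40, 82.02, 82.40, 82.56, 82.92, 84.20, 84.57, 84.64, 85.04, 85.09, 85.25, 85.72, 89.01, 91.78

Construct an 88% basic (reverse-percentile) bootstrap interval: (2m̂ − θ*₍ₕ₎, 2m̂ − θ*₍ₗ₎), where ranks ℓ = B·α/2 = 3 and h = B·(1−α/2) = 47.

Percentile endpoints at ranks 3 and 47: θ*₍3₎ = 70.14, θ*₍47₎ = 85.25.
Basic interval reflects these around m̂:
  lower = 2 × 78.49 − 85.25 = 71.73
  upper = 2 × 78.49 − 70.14 = 86.84

(71.73, 86.84)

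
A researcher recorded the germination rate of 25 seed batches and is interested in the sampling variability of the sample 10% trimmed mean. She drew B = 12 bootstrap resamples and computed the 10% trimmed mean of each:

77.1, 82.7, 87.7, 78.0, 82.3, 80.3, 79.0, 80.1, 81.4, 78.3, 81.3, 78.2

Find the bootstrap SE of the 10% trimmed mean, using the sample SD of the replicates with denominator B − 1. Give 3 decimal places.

SE* = 2.888

Bootstrap SE is the standard deviation of the 12 replicate 10% trimmed means.
Mean of replicates: (77.1 + 82.7 + 87.7 + 78.0 + 82.3 + 80.3 + 79.0 + 80.1 + 81.4 + 78.3 + 81.3 + 78.2) / 12 = 966.4000 / 12 = 80.5333
Sum of squared deviations: (−3.4333)² + (+2.1667)² + (+7.1667)² + (−2.5333)² + (+1.7667)² + (−0.2333)² + (−1.5333)² + (−0.4333)² + (+0.8667)² + (−2.2333)² + (+0.7667)² + (−2.3333)² = 91.7467
Variance = 91.7467 / 11 = 8.3406
SE* = √8.3406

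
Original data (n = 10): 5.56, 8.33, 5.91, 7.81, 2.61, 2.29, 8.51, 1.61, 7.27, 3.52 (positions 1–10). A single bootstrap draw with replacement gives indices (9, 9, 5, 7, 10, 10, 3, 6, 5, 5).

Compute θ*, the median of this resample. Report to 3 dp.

Resample values: 7.27, 7.27, 2.61, 8.51, 3.52, 3.52, 5.91, 2.29, 2.61, 2.61.
Sorted: 2.29, 2.61, 2.61, 2.61, 3.52, 3.52, 5.91, 7.27, 7.27, 8.51
Median = average of the two middle values = 3.520

θ* = 3.520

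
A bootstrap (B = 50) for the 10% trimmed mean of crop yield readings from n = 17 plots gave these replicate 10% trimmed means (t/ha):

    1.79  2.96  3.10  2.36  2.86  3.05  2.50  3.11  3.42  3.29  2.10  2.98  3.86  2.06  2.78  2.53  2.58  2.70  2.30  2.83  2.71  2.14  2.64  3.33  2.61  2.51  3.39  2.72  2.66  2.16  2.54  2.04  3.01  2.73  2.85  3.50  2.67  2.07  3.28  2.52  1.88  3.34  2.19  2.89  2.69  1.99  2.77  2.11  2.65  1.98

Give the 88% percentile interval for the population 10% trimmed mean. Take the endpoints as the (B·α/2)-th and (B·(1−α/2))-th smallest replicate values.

Sorted replicates: 1.79, 1.88, 1.98, 1.99, 2.04, 2.06, 2.07, 2.10, 2.11, 2.14, 2.16, 2.19, 2.30, 2.36, 2.50, 2.51, 2.52, 2.53, 2.54, 2.58, 2.61, 2.64, 2.65, 2.66, 2.67, 2.69, 2.70, 2.71, 2.72, 2.73, 2.77, 2.78, 2.83, 2.85, 2.86, 2.89, 2.96, 2.98, 3.01, 3.05, 3.10, 3.11, 3.28, 3.29, 3.33, 3.34, 3.39, 3.42, 3.50, 3.86
α = 0.12; lower rank = 50 × 0.060 = 3; upper rank = 50 × 0.940 = 47.
The 3rd smallest replicate is 1.98; the 47th is 3.39.

(1.98, 3.39)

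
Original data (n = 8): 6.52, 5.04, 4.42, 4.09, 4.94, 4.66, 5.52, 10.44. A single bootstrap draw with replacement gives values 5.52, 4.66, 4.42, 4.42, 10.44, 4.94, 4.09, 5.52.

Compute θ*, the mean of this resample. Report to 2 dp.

Mean = (5.52 + 4.66 + 4.42 + 4.42 + 10.44 + 4.94 + 4.09 + 5.52) / 8 = 44.010 / 8 = 5.50

θ* = 5.50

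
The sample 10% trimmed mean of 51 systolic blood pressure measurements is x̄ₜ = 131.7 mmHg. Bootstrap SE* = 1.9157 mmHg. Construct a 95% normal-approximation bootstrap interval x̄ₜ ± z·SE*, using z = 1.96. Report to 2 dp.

(127.95, 135.45)

Margin = 1.96 × 1.9157 = 3.755
Interval: 131.7 ± 3.755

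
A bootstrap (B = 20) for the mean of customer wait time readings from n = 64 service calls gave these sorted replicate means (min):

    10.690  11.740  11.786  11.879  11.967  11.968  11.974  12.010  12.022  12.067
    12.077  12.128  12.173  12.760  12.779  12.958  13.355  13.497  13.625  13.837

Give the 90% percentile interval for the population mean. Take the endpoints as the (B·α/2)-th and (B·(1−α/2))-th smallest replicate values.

α = 0.10; lower rank = 20 × 0.050 = 1; upper rank = 20 × 0.950 = 19.
The 1st smallest replicate is 10.690; the 19th is 13.625.

(10.690, 13.625)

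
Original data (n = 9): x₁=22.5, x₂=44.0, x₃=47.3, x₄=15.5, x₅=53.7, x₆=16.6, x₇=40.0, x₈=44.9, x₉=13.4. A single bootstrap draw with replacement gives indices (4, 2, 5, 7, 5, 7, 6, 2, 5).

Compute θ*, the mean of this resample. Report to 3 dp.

Resample values: 15.5, 44.0, 53.7, 40.0, 53.7, 40.0, 16.6, 44.0, 53.7.
Mean = (15.5 + 44.0 + 53.7 + 40.0 + 53.7 + 40.0 + 16.6 + 44.0 + 53.7) / 9 = 361.20 / 9 = 40.133

θ* = 40.133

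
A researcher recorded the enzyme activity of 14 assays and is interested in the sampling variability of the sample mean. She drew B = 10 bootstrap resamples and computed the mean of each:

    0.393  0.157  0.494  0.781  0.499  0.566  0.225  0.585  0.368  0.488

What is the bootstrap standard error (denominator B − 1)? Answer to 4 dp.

Bootstrap SE is the standard deviation of the 10 replicate means.
Mean of replicates: (0.393 + 0.157 + 0.494 + 0.781 + 0.499 + 0.566 + 0.225 + 0.585 + 0.368 + 0.488) / 10 = 4.55600 / 10 = 0.45560
Sum of squared deviations: (−0.06260)² + (−0.29860)² + (+0.03840)² + (+0.32540)² + (+0.04340)² + (+0.11040)² + (−0.23060)² + (+0.12940)² + (−0.08760)² + (+0.03240)² = 0.29316
Variance = 0.29316 / 9 = 0.03257
SE* = √0.03257

SE* = 0.1805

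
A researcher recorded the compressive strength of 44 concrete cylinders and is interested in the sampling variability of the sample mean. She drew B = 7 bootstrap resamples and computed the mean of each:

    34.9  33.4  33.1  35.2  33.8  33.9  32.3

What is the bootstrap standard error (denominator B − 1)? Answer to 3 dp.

SE* = 1.007

Bootstrap SE is the standard deviation of the 7 replicate means.
Mean of replicates: (34.9 + 33.4 + 33.1 + 35.2 + 33.8 + 33.9 + 32.3) / 7 = 236.6000 / 7 = 33.8000
Sum of squared deviations: (+1.1000)² + (−0.4000)² + (−0.7000)² + (+1.4000)² + (+0.0000)² + (+0.1000)² + (−1.5000)² = 6.0800
Variance = 6.0800 / 6 = 1.0133
SE* = √1.0133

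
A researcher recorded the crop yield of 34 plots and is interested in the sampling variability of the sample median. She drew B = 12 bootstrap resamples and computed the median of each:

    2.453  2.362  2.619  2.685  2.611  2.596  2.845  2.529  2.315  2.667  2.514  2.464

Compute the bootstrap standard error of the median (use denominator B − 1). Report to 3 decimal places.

Bootstrap SE is the standard deviation of the 12 replicate medians.
Mean of replicates: (2.453 + 2.362 + 2.619 + 2.685 + 2.611 + 2.596 + 2.845 + 2.529 + 2.315 + 2.667 + 2.514 + 2.464) / 12 = 30.6600 / 12 = 2.5550
Sum of squared deviations: (−0.1020)² + (−0.1930)² + (+0.0640)² + (+0.1300)² + (+0.0560)² + (+0.0410)² + (+0.2900)² + (−0.0260)² + (−0.2400)² + (+0.1120)² + (−0.0410)² + (−0.0910)² = 0.2383
Variance = 0.2383 / 11 = 0.0217
SE* = √0.0217

SE* = 0.147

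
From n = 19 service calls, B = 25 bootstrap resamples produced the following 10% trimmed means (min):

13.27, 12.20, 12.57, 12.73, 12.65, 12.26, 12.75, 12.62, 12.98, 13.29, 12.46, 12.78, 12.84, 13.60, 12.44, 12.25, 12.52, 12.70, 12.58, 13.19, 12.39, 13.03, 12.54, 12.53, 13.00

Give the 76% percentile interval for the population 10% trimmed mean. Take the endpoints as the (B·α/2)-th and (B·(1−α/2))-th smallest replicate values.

Sorted replicates: 12.20, 12.25, 12.26, 12.39, 12.44, 12.46, 12.52, 12.53, 12.54, 12.57, 12.58, 12.62, 12.65, 12.70, 12.73, 12.75, 12.78, 12.84, 12.98, 13.00, 13.03, 13.19, 13.27, 13.29, 13.60
α = 0.24; lower rank = 25 × 0.120 = 3; upper rank = 25 × 0.880 = 22.
The 3rd smallest replicate is 12.26; the 22nd is 13.19.

(12.26, 13.19)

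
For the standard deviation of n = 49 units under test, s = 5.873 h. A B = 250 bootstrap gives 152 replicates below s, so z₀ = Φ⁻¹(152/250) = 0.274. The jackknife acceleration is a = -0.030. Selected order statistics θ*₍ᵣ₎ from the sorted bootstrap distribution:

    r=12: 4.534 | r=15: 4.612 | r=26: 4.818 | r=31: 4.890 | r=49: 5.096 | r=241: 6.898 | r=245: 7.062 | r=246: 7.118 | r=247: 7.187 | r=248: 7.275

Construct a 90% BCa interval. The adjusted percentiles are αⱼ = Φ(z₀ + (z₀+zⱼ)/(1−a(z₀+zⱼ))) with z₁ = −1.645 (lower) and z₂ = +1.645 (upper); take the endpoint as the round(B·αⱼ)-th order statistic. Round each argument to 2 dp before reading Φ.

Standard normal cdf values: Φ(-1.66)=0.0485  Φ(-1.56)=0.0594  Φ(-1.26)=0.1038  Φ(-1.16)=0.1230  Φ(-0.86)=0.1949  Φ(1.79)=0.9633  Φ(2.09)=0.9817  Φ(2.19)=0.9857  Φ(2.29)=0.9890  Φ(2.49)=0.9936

(4.890, 7.062)

Lower: z₀ + z₁ = 0.274 + (-1.645) = -1.371; 1 − a(z₀+z₁) = 1 − (-0.030)(-1.371) = 0.9589; argument = 0.274 + (-1.371)/0.9589 = -1.1558 → -1.16.
α₁ = Φ(-1.16) = 0.1230; rank = round(250 × 0.1230) = 31; θ*₍31₎ = 4.890.
Upper: z₀ + z₂ = 1.919; 1 − a(z₀+z₂) = 1.0576; argument = 2.0885 → 2.09; α₂ = 0.9817; rank = 245; θ*₍245₎ = 7.062.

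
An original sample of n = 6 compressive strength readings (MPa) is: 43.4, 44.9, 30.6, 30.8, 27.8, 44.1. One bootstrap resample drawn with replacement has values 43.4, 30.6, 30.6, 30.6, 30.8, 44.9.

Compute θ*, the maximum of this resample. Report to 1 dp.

Maximum = 44.9

θ* = 44.9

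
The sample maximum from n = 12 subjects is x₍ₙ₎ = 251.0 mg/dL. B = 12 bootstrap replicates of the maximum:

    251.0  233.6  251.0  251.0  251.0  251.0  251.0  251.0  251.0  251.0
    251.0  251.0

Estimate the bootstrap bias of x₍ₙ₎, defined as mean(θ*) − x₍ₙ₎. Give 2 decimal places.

mean(θ*) = (251.0 + 233.6 + 251.0 + 251.0 + 251.0 + 251.0 + 251.0 + 251.0 + 251.0 + 251.0 + 251.0 + 251.0) / 12 = 249.550
bias = 249.550 − 251.0

bias = −1.45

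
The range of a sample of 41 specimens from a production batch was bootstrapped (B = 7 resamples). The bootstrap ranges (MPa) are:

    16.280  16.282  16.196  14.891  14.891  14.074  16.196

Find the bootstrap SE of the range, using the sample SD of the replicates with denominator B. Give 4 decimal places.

Bootstrap SE is the standard deviation of the 7 replicate ranges.
Mean of replicates: (16.280 + 16.282 + 16.196 + 14.891 + 14.891 + 14.074 + 16.196) / 7 = 108.81000 / 7 = 15.54429
Sum of squared deviations: (+0.73571)² + (+0.73771)² + (+0.65171)² + (−0.65329)² + (−0.65329)² + (−1.47029)² + (+0.65171)² = 4.95027
Variance = 4.95027 / 7 = 0.70718
SE* = √0.70718

SE* = 0.8409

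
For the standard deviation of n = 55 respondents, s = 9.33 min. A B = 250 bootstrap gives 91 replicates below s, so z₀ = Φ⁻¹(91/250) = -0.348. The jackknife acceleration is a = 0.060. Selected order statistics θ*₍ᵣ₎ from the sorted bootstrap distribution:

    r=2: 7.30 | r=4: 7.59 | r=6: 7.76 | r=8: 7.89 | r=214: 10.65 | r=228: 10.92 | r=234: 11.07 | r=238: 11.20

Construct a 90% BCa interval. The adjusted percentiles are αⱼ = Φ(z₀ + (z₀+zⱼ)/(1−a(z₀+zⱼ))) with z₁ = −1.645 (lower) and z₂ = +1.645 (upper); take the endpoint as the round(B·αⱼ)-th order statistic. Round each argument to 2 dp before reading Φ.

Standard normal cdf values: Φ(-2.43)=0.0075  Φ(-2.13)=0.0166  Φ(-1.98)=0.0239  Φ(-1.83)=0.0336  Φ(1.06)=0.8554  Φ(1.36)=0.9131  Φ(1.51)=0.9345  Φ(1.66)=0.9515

(7.59, 10.65)

Lower: z₀ + z₁ = -0.348 + (-1.645) = -1.993; 1 − a(z₀+z₁) = 1 − (0.060)(-1.993) = 1.1196; argument = -0.348 + (-1.993)/1.1196 = -2.1281 → -2.13.
α₁ = Φ(-2.13) = 0.0166; rank = round(250 × 0.0166) = 4; θ*₍4₎ = 7.59.
Upper: z₀ + z₂ = 1.297; 1 − a(z₀+z₂) = 0.9222; argument = 1.0584 → 1.06; α₂ = 0.8554; rank = 214; θ*₍214₎ = 10.65.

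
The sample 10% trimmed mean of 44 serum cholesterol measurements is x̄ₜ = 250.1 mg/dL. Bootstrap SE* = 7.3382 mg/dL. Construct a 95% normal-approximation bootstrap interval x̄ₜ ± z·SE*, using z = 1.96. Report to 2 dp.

(235.72, 264.48)

Margin = 1.96 × 7.3382 = 14.383
Interval: 250.1 ± 14.383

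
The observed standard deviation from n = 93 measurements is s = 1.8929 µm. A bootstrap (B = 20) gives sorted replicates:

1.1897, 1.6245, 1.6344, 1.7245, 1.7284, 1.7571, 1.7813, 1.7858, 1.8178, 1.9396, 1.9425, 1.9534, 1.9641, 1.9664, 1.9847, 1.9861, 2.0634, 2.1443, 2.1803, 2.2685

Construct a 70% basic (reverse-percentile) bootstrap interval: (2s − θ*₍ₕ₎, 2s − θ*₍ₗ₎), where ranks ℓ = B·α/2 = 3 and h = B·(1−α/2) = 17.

Percentile endpoints at ranks 3 and 17: θ*₍3₎ = 1.6344, θ*₍17₎ = 2.0634.
Basic interval reflects these around s:
  lower = 2 × 1.8929 − 2.0634 = 1.7224
  upper = 2 × 1.8929 − 1.6344 = 2.1514

(1.7224, 2.1514)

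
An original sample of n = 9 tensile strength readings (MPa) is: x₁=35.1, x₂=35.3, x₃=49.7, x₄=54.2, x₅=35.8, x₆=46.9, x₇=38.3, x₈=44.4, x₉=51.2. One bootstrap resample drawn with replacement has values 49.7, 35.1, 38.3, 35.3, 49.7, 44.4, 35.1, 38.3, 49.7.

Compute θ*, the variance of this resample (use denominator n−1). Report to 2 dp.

Mean = 41.7333; sum of squared deviations = 350.4800
s² = 350.4800 / 8 = 43.8100

θ* = 43.81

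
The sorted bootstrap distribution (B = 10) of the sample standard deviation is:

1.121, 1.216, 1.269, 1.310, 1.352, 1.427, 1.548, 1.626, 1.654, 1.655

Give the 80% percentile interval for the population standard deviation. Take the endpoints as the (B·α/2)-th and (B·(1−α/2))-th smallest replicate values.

(1.121, 1.654)

α = 0.20; lower rank = 10 × 0.100 = 1; upper rank = 10 × 0.900 = 9.
The 1st smallest replicate is 1.121; the 9th is 1.654.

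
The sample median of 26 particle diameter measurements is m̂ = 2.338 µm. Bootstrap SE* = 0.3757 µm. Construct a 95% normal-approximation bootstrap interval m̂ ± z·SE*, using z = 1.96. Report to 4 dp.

(1.6016, 3.0744)

Margin = 1.96 × 0.3757 = 0.73637
Interval: 2.338 ± 0.73637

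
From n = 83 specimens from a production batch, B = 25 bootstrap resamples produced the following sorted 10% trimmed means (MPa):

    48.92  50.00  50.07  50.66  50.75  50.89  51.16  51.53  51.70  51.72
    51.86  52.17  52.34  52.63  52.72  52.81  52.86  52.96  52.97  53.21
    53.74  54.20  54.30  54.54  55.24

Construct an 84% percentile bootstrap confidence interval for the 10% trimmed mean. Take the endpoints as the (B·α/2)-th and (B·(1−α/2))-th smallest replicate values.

α = 0.16; lower rank = 25 × 0.080 = 2; upper rank = 25 × 0.920 = 23.
The 2nd smallest replicate is 50.00; the 23rd is 54.30.

(50.00, 54.30)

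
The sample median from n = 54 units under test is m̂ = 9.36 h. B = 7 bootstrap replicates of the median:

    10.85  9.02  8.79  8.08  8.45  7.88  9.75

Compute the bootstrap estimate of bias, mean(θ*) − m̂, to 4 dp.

mean(θ*) = (10.85 + 9.02 + 8.79 + 8.08 + 8.45 + 7.88 + 9.75) / 7 = 8.97429
bias = 8.97429 − 9.36

bias = −0.3857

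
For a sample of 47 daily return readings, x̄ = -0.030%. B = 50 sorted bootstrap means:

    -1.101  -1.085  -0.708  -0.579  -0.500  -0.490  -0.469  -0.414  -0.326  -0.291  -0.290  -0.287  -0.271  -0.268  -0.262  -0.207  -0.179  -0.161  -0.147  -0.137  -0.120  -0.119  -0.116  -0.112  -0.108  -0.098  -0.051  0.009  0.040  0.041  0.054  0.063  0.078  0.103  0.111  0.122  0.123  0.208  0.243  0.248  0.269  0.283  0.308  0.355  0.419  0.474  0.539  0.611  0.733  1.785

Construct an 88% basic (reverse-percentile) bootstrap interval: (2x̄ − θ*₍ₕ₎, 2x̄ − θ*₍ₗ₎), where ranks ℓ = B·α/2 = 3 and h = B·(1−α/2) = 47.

Percentile endpoints at ranks 3 and 47: θ*₍3₎ = -0.708, θ*₍47₎ = 0.539.
Basic interval reflects these around x̄:
  lower = 2 × -0.030 − 0.539 = -0.599
  upper = 2 × -0.030 − -0.708 = 0.648

(-0.599, 0.648)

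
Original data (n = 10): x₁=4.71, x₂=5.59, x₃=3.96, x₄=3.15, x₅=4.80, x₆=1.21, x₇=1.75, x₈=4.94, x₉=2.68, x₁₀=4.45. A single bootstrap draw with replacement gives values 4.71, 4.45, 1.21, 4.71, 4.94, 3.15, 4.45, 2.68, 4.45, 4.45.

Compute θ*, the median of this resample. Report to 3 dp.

θ* = 4.450

Sorted: 1.21, 2.68, 3.15, 4.45, 4.45, 4.45, 4.45, 4.71, 4.71, 4.94
Median = average of the two middle values = 4.450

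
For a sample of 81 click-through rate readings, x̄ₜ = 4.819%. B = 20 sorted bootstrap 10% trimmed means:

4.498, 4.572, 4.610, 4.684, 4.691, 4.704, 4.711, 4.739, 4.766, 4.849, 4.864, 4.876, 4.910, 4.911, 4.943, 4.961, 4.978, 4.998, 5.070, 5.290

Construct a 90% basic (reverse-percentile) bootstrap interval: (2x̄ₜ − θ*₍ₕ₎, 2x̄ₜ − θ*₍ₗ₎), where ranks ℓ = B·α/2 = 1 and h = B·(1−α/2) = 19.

Percentile endpoints at ranks 1 and 19: θ*₍1₎ = 4.498, θ*₍19₎ = 5.070.
Basic interval reflects these around x̄ₜ:
  lower = 2 × 4.819 − 5.070 = 4.568
  upper = 2 × 4.819 − 4.498 = 5.140

(4.568, 5.140)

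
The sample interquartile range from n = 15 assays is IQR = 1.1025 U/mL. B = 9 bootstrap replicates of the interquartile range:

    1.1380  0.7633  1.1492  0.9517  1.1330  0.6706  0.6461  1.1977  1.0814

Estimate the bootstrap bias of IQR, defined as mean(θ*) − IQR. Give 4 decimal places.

bias = −0.1324

mean(θ*) = (1.1380 + 0.7633 + 1.1492 + 0.9517 + 1.1330 + 0.6706 + 0.6461 + 1.1977 + 1.0814) / 9 = 0.97011
bias = 0.97011 − 1.1025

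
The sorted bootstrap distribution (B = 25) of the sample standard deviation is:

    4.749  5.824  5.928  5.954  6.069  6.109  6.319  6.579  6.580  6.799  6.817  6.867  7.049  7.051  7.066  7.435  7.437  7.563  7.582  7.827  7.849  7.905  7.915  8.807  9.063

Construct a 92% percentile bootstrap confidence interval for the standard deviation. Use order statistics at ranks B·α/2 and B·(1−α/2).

α = 0.08; lower rank = 25 × 0.040 = 1; upper rank = 25 × 0.960 = 24.
The 1st smallest replicate is 4.749; the 24th is 8.807.

(4.749, 8.807)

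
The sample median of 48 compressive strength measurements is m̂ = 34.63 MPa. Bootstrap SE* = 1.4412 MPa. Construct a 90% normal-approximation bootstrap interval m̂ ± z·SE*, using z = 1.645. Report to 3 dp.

Margin = 1.645 × 1.4412 = 2.3708
Interval: 34.63 ± 2.3708

(32.259, 37.001)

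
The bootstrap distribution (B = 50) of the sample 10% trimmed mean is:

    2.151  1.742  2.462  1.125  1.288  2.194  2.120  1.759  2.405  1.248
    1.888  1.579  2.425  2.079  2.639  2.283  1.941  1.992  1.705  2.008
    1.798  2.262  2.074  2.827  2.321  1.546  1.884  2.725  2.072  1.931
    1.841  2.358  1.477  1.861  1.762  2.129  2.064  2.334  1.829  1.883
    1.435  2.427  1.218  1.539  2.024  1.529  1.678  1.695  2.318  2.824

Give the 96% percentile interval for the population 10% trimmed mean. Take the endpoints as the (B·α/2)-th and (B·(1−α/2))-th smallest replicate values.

(1.125, 2.824)

Sorted replicates: 1.125, 1.218, 1.248, 1.288, 1.435, 1.477, 1.529, 1.539, 1.546, 1.579, 1.678, 1.695, 1.705, 1.742, 1.759, 1.762, 1.798, 1.829, 1.841, 1.861, 1.883, 1.884, 1.888, 1.931, 1.941, 1.992, 2.008, 2.024, 2.064, 2.072, 2.074, 2.079, 2.120, 2.129, 2.151, 2.194, 2.262, 2.283, 2.318, 2.321, 2.334, 2.358, 2.405, 2.425, 2.427, 2.462, 2.639, 2.725, 2.824, 2.827
α = 0.04; lower rank = 50 × 0.020 = 1; upper rank = 50 × 0.980 = 49.
The 1st smallest replicate is 1.125; the 49th is 2.824.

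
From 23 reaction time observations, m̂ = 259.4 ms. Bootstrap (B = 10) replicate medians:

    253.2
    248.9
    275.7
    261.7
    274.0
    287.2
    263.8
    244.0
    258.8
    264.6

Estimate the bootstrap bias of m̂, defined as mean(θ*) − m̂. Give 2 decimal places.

bias = +3.79

mean(θ*) = (253.2 + 248.9 + 275.7 + 261.7 + 274.0 + 287.2 + 263.8 + 244.0 + 258.8 + 264.6) / 10 = 263.190
bias = 263.190 − 259.4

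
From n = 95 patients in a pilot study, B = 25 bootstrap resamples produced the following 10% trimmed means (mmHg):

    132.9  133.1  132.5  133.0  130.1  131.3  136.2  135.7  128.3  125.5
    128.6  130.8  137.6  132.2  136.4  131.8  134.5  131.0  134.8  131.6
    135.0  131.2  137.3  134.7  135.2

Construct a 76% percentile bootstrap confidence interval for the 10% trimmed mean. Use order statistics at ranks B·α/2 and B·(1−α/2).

(128.6, 136.2)

Sorted replicates: 125.5, 128.3, 128.6, 130.1, 130.8, 131.0, 131.2, 131.3, 131.6, 131.8, 132.2, 132.5, 132.9, 133.0, 133.1, 134.5, 134.7, 134.8, 135.0, 135.2, 135.7, 136.2, 136.4, 137.3, 137.6
α = 0.24; lower rank = 25 × 0.120 = 3; upper rank = 25 × 0.880 = 22.
The 3rd smallest replicate is 128.6; the 22nd is 136.2.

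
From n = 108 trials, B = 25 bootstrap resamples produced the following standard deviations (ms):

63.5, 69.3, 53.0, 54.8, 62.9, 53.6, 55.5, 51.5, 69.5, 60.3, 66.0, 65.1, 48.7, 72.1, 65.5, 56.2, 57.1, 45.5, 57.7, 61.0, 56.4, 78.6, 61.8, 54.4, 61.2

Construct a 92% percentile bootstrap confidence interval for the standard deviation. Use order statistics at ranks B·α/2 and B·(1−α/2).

Sorted replicates: 45.5, 48.7, 51.5, 53.0, 53.6, 54.4, 54.8, 55.5, 56.2, 56.4, 57.1, 57.7, 60.3, 61.0, 61.2, 61.8, 62.9, 63.5, 65.1, 65.5, 66.0, 69.3, 69.5, 72.1, 78.6
α = 0.08; lower rank = 25 × 0.040 = 1; upper rank = 25 × 0.960 = 24.
The 1st smallest replicate is 45.5; the 24th is 72.1.

(45.5, 72.1)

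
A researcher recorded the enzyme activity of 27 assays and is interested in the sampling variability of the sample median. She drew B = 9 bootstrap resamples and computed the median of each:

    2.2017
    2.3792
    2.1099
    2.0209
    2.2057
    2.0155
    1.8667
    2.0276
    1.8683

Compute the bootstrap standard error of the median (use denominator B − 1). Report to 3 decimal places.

Bootstrap SE is the standard deviation of the 9 replicate medians.
Mean of replicates: (2.2017 + 2.3792 + 2.1099 + 2.0209 + 2.2057 + 2.0155 + 1.8667 + 2.0276 + 1.8683) / 9 = 18.69550 / 9 = 2.07728
Sum of squared deviations: (+0.12442)² + (+0.30192)² + (+0.03262)² + (−0.05638)² + (+0.12842)² + (−0.06178)² + (−0.21058)² + (−0.04968)² + (−0.20898)² = 0.22167
Variance = 0.22167 / 8 = 0.02771
SE* = √0.02771

SE* = 0.166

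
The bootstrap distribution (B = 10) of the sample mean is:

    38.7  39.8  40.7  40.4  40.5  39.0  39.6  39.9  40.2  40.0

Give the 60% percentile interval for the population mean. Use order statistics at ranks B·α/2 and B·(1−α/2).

(39.0, 40.4)

Sorted replicates: 38.7, 39.0, 39.6, 39.8, 39.9, 40.0, 40.2, 40.4, 40.5, 40.7
α = 0.40; lower rank = 10 × 0.200 = 2; upper rank = 10 × 0.800 = 8.
The 2nd smallest replicate is 39.0; the 8th is 40.4.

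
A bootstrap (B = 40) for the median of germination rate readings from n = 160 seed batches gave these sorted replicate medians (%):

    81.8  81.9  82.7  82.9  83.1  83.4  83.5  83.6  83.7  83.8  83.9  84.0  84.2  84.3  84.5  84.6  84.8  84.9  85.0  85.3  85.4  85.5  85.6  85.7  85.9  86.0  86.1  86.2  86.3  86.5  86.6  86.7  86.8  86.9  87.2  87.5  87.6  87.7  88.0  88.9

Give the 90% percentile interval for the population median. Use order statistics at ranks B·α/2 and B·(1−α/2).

α = 0.10; lower rank = 40 × 0.050 = 2; upper rank = 40 × 0.950 = 38.
The 2nd smallest replicate is 81.9; the 38th is 87.7.

(81.9, 87.7)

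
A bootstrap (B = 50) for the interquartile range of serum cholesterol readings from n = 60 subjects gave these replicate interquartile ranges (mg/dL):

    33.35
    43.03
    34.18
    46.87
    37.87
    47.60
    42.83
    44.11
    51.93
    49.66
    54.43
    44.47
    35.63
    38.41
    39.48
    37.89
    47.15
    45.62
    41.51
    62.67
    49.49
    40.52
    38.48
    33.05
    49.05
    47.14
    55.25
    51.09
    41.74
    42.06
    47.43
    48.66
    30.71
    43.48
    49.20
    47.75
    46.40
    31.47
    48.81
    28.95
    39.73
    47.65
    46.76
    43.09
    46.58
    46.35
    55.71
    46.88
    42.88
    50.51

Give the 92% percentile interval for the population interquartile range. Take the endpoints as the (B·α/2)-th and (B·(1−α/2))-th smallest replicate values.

Sorted replicates: 28.95, 30.71, 31.47, 33.05, 33.35, 34.18, 35.63, 37.87, 37.89, 38.41, 38.48, 39.48, 39.73, 40.52, 41.51, 41.74, 42.06, 42.83, 42.88, 43.03, 43.09, 43.48, 44.11, 44.47, 45.62, 46.35, 46.40, 46.58, 46.76, 46.87, 46.88, 47.14, 47.15, 47.43, 47.60, 47.65, 47.75, 48.66, 48.81, 49.05, 49.20, 49.49, 49.66, 50.51, 51.09, 51.93, 54.43, 55.25, 55.71, 62.67
α = 0.08; lower rank = 50 × 0.040 = 2; upper rank = 50 × 0.960 = 48.
The 2nd smallest replicate is 30.71; the 48th is 55.25.

(30.71, 55.25)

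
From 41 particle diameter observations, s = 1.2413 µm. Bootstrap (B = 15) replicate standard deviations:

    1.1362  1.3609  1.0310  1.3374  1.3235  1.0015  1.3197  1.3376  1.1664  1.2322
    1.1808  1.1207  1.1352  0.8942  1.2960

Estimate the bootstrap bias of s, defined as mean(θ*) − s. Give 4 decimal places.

bias = −0.0497

mean(θ*) = (1.1362 + 1.3609 + 1.0310 + 1.3374 + 1.3235 + 1.0015 + 1.3197 + 1.3376 + 1.1664 + 1.2322 + 1.1808 + 1.1207 + 1.1352 + 0.8942 + 1.2960) / 15 = 1.19155
bias = 1.19155 − 1.2413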